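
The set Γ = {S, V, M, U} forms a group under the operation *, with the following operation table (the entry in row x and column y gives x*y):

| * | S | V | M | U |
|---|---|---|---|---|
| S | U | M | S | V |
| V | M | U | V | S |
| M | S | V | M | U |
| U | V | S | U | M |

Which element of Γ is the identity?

The identity e satisfies e*x = x for all x, so its row in the table reproduces the column headers.
Row M reads: S, V, M, U — exactly the header order. So M is the identity.

M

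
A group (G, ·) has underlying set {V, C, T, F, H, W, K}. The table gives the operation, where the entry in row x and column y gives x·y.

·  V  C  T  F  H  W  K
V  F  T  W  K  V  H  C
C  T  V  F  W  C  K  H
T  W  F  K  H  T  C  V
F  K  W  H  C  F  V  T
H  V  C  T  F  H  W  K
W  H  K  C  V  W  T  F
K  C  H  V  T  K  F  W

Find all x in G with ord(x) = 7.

{C, F, K, T, V, W}

Identity is H. Compute the order of each non-identity element by repeated multiplication:
  V: V → F → K → C → T → W → H  (order 7)
  C: C → V → T → F → W → K → H  (order 7)
  T: T → K → V → W → C → F → H  (order 7)
  F: F → C → W → V → K → T → H  (order 7)
  W: W → T → C → K → F → V → H  (order 7)
  K: K → W → F → T → V → C → H  (order 7)
Elements of order 7: {C, F, K, T, V, W}.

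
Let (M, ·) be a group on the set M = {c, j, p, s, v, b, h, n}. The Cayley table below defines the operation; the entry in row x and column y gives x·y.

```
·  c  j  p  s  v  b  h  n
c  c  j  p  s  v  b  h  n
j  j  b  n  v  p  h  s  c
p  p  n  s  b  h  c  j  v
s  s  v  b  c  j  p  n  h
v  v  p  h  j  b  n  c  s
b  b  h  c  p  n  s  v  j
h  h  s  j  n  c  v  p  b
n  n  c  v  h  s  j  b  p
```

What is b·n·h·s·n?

b·n = j
j·h = s
s·s = c
c·n = n

n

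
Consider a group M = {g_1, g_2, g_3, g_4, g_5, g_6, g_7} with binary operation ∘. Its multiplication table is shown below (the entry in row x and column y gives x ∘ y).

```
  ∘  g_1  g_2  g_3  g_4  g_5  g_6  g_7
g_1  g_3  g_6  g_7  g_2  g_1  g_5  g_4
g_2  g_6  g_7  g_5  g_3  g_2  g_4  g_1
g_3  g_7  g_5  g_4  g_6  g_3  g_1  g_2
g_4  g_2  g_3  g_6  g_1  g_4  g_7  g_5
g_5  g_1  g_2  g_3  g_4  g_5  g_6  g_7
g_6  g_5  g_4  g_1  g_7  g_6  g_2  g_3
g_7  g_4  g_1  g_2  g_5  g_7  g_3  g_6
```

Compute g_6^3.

g_6^1 = g_6
g_6^2 = g_6 ∘ g_6 = g_2
g_6^3 = g_2 ∘ g_6 = g_4
(Structurally, M here is isomorphic to the cyclic group Z_7.)

g_4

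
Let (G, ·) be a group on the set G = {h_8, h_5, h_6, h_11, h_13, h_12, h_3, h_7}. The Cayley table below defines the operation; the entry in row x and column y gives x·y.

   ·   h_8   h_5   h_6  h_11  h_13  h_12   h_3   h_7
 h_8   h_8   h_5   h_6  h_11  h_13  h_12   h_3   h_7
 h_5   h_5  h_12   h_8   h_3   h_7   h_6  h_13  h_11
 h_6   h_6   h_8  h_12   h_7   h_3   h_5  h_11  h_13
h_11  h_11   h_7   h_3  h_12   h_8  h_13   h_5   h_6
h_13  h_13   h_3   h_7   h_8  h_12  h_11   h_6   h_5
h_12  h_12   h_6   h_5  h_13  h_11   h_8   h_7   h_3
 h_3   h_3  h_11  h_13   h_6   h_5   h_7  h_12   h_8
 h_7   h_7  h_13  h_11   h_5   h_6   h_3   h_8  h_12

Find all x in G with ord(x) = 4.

Identity is h_8. Compute the order of each non-identity element by repeated multiplication:
  h_5: h_5 → h_12 → h_6 → h_8  (order 4)
  h_6: h_6 → h_12 → h_5 → h_8  (order 4)
  h_11: h_11 → h_12 → h_13 → h_8  (order 4)
  h_13: h_13 → h_12 → h_11 → h_8  (order 4)
  h_12: h_12 → h_8  (order 2)
  h_3: h_3 → h_12 → h_7 → h_8  (order 4)
  h_7: h_7 → h_12 → h_3 → h_8  (order 4)
Elements of order 4: {h_11, h_13, h_3, h_5, h_6, h_7}.

{h_11, h_13, h_3, h_5, h_6, h_7}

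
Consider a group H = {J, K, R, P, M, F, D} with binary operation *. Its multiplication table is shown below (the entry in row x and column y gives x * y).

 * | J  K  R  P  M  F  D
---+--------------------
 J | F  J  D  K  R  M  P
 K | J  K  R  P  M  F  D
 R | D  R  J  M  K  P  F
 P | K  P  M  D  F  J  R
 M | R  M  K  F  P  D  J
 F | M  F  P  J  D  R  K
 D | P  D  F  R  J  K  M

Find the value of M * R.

K

Read row M, column R: M * R = K.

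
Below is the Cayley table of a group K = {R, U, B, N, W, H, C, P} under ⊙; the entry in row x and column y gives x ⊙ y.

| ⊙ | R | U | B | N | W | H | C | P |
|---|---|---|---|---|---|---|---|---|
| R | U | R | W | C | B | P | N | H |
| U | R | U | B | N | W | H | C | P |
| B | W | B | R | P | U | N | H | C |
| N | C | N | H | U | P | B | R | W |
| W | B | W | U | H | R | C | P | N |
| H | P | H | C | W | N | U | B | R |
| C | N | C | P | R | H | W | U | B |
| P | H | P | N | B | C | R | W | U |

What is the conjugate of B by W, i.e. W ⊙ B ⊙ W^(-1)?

B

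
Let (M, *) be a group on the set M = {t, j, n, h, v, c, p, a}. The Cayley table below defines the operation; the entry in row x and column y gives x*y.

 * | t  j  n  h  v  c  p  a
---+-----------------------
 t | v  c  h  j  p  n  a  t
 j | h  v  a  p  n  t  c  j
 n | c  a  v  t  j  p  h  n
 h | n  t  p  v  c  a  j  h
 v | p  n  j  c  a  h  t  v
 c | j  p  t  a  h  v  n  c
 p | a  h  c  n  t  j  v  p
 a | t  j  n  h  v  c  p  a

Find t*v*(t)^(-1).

v

The identity is a. In row t, the entry a sits in column p, so t^(-1) = p.
t*v = p
p*p = v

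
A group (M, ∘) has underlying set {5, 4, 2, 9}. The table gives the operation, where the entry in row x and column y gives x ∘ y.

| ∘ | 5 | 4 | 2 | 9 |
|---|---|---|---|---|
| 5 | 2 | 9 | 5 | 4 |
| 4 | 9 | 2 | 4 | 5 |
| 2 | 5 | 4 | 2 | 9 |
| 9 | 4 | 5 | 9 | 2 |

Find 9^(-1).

First locate the identity: row 2 matches the header, so 2 is the identity.
Scan row 9 for 2: 9 ∘ 9 = 2. Hence 9^(-1) = 9.

9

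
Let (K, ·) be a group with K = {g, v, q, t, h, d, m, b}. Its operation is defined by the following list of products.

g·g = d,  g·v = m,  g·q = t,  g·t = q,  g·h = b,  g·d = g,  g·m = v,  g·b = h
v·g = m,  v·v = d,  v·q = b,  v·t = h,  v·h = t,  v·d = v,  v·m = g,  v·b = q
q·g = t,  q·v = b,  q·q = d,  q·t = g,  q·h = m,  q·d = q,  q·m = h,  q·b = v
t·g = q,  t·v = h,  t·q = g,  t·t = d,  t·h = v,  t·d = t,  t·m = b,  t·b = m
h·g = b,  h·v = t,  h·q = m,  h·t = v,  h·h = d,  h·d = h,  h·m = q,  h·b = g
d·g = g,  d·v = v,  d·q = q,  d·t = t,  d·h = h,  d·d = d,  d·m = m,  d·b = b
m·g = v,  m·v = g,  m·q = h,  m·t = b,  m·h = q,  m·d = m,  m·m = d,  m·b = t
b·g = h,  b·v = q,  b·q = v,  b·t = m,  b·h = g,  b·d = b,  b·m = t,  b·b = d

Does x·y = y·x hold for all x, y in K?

Yes

Check whether the table is symmetric across its main diagonal.
Every entry (row x, col y) equals the entry (row y, col x), so K is abelian.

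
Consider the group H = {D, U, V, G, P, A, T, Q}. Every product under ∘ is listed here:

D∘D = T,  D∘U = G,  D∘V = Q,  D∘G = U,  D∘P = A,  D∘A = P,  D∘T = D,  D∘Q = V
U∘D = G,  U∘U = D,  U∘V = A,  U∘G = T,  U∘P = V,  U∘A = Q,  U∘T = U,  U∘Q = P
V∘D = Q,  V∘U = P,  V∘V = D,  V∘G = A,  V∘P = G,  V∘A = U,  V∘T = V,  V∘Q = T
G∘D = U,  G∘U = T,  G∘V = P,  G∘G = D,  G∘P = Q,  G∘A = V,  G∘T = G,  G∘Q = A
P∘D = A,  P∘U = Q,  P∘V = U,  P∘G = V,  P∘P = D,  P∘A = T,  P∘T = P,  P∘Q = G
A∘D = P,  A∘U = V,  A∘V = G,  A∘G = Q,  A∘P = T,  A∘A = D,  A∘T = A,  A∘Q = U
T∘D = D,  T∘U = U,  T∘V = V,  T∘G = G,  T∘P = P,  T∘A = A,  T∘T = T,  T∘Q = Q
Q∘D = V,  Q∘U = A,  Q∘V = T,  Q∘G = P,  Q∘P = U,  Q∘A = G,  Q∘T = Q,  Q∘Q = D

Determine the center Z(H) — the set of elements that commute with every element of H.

An element z is central iff its row equals its column in the table.
For P: P ∘ U = Q ≠ V = U ∘ P, so P ∉ Z.
Checking each element this way leaves Z(H) = {D, T}.

{D, T}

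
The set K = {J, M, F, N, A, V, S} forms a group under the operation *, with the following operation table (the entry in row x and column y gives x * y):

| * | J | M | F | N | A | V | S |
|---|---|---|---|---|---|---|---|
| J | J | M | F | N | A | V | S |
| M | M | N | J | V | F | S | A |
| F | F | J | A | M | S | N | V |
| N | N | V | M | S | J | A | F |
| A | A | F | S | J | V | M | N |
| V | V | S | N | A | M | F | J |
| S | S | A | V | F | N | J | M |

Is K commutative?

Yes

Check whether the table is symmetric across its main diagonal.
Every entry (row x, col y) equals the entry (row y, col x), so K is abelian.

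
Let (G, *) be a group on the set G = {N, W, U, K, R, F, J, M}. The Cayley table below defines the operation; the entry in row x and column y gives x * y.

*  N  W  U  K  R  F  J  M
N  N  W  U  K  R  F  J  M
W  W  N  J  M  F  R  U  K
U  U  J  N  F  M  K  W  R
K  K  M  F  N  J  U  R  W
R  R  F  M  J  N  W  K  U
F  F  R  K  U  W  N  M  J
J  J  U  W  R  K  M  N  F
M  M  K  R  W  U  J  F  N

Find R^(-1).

First locate the identity: row N matches the header, so N is the identity.
Scan row R for N: R * R = N. Hence R^(-1) = R.

R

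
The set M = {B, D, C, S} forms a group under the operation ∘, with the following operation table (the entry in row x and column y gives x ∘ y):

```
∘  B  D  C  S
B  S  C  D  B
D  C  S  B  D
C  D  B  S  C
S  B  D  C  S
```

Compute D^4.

S

D^1 = D
D^2 = D ∘ D = S
D^3 = S ∘ D = D
D^4 = D ∘ D = S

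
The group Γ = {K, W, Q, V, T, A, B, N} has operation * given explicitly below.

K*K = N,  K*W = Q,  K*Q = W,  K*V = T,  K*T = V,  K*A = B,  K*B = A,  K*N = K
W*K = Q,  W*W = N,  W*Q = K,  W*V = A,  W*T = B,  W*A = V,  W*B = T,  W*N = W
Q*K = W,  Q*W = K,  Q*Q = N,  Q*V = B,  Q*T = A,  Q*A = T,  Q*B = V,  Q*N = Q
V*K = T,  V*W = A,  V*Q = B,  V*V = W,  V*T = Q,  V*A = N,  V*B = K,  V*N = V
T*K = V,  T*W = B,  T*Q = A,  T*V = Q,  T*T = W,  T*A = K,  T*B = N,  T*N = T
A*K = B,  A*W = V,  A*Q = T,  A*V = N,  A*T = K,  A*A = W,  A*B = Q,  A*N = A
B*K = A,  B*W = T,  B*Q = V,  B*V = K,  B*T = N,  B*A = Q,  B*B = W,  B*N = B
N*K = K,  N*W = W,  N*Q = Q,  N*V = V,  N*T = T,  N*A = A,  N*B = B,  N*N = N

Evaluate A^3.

A^1 = A
A^2 = A*A = W
A^3 = W*A = V

V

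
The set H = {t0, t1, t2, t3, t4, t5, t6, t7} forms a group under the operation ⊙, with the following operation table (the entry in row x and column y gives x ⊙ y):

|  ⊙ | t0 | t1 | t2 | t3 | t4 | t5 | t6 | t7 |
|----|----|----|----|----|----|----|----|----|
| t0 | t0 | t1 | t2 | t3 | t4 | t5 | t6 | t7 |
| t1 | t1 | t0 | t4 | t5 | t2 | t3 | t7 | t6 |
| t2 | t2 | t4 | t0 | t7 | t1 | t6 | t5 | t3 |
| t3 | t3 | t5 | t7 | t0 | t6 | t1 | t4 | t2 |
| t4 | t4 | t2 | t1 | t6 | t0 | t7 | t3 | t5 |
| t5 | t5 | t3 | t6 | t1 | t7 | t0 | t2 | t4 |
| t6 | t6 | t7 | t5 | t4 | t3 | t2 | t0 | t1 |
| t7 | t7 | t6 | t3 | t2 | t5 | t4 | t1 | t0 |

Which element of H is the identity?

t0

The identity e satisfies e ⊙ x = x for all x, so its row in the table reproduces the column headers.
Row t0 reads: t0, t1, t2, t3, t4, t5, t6, t7 — exactly the header order. So t0 is the identity.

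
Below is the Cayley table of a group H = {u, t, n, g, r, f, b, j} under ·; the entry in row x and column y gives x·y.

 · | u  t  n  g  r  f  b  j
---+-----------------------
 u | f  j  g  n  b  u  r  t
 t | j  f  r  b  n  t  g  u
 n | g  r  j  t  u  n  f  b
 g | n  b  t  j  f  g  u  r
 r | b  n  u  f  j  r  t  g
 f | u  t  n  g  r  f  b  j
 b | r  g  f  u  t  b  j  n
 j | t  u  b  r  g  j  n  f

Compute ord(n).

The identity element is f (its row matches the header).
n^1 = n
n^2 = n·n = j
n^3 = j·n = b
n^4 = b·n = f
The first power of n equal to the identity is n^4, so ord(n) = 4.

4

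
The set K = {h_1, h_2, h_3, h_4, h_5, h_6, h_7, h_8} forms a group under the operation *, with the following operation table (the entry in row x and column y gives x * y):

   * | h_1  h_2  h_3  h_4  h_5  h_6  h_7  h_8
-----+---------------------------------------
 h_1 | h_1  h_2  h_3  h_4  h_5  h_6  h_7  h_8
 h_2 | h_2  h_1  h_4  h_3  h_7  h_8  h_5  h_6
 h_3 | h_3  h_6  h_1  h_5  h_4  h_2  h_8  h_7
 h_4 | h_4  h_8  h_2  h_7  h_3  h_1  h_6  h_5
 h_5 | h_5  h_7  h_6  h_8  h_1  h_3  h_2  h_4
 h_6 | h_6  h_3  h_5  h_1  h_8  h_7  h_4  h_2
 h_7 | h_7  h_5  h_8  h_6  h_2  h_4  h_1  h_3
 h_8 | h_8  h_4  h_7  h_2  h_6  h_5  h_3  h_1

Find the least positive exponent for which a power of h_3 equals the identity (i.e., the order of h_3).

2

The identity element is h_1 (its row matches the header).
h_3^1 = h_3
h_3^2 = h_3 * h_3 = h_1
The first power of h_3 equal to the identity is h_3^2, so ord(h_3) = 2.
(Structurally, K here is isomorphic to the dihedral group D_4.)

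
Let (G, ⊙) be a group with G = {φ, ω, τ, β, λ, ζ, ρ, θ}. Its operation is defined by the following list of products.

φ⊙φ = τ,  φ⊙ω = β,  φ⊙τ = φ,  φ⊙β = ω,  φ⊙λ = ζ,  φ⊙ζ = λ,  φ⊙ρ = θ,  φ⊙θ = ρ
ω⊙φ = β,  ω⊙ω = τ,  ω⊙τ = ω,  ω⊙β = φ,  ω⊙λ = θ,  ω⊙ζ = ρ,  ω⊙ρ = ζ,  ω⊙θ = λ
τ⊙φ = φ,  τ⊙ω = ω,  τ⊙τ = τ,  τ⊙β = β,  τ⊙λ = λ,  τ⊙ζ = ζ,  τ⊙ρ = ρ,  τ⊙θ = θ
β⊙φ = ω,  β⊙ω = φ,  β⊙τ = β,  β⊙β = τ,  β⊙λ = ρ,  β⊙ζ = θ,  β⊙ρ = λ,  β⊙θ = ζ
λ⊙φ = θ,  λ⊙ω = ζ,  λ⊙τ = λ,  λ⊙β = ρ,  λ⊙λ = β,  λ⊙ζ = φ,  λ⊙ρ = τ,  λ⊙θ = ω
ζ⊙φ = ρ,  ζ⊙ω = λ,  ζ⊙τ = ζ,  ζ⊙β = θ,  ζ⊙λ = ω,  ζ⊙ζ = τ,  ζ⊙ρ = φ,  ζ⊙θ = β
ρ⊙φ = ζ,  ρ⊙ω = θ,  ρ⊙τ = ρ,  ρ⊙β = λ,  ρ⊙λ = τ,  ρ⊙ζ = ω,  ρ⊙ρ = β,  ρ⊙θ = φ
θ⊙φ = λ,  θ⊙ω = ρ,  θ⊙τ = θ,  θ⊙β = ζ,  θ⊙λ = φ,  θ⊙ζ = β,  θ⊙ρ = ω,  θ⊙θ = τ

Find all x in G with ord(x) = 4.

Identity is τ. Compute the order of each non-identity element by repeated multiplication:
  φ: φ → τ  (order 2)
  ω: ω → τ  (order 2)
  β: β → τ  (order 2)
  λ: λ → β → ρ → τ  (order 4)
  ζ: ζ → τ  (order 2)
  ρ: ρ → β → λ → τ  (order 4)
  θ: θ → τ  (order 2)
Elements of order 4: {λ, ρ}.

{λ, ρ}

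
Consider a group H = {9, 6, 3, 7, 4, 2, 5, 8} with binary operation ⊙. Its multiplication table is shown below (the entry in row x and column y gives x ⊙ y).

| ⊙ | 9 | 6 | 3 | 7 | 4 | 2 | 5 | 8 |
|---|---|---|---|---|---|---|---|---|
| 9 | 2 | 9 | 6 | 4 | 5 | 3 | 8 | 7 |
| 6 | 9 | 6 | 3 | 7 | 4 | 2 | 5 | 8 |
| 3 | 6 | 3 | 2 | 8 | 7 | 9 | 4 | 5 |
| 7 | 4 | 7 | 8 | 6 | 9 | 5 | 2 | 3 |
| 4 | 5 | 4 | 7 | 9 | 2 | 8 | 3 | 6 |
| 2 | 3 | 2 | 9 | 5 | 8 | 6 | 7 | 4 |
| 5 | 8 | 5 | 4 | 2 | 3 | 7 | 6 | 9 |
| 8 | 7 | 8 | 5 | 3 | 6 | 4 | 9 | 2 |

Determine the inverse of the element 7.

First locate the identity: row 6 matches the header, so 6 is the identity.
Scan row 7 for 6: 7 ⊙ 7 = 6. Hence 7^(-1) = 7.
(Structurally, H here is isomorphic to Z_2 x Z_4.)

7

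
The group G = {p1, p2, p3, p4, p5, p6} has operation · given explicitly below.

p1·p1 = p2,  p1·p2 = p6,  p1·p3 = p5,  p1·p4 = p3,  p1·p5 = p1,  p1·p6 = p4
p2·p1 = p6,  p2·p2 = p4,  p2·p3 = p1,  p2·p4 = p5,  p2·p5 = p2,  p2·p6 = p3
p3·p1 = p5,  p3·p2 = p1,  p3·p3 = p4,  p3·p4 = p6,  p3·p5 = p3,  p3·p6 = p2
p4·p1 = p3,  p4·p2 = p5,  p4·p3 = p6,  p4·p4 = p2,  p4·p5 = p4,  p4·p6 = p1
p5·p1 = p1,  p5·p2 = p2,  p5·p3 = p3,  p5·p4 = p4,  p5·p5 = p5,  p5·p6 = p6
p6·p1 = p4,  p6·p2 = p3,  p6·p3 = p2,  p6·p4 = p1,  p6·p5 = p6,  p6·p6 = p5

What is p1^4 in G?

p1^1 = p1
p1^2 = p1·p1 = p2
p1^3 = p2·p1 = p6
p1^4 = p6·p1 = p4

p4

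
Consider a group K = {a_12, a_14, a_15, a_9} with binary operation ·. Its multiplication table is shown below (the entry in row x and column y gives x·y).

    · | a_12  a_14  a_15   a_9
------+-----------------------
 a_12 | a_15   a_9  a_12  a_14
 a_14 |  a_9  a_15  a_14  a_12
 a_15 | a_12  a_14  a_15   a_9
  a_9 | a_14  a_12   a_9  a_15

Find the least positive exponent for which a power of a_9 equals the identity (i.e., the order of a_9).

2

The identity element is a_15 (its row matches the header).
a_9^1 = a_9
a_9^2 = a_9·a_9 = a_15
The first power of a_9 equal to the identity is a_9^2, so ord(a_9) = 2.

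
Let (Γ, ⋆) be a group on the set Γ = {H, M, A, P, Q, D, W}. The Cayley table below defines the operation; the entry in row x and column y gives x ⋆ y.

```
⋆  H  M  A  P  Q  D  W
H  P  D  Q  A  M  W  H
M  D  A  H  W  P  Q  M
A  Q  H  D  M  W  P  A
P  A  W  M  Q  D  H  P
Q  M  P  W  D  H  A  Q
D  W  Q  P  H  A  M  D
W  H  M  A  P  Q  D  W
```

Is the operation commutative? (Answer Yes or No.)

Yes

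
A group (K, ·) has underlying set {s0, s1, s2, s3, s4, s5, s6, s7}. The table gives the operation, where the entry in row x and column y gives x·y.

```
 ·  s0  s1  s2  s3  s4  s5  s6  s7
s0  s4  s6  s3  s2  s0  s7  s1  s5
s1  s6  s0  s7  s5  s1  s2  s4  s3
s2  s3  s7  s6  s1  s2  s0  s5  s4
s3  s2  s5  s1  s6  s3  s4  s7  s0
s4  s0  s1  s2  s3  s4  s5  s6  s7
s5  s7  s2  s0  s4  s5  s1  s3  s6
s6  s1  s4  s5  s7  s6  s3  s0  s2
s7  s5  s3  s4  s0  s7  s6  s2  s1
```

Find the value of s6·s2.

s5

Read row s6, column s2: s6·s2 = s5.
(Structurally, K here is isomorphic to the cyclic group Z_8.)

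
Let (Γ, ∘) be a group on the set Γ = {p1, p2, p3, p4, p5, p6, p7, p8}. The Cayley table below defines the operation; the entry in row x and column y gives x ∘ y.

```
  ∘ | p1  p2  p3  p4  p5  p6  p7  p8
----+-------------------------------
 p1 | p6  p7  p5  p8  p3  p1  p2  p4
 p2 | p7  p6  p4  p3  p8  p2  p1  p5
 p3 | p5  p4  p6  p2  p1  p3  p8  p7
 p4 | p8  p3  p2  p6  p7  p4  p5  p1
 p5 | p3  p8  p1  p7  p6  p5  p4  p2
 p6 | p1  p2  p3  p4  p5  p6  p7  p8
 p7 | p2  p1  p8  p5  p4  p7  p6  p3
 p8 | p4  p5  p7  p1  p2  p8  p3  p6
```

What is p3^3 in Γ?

p3

p3^1 = p3
p3^2 = p3 ∘ p3 = p6
p3^3 = p6 ∘ p3 = p3
(Structurally, Γ here is isomorphic to the elementary abelian group (Z_2)^3.)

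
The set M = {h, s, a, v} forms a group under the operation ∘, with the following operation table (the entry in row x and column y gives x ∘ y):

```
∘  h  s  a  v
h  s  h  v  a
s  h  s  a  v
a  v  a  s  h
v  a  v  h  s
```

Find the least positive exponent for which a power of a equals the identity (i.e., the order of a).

2

The identity element is s (its row matches the header).
a^1 = a
a^2 = a ∘ a = s
The first power of a equal to the identity is a^2, so ord(a) = 2.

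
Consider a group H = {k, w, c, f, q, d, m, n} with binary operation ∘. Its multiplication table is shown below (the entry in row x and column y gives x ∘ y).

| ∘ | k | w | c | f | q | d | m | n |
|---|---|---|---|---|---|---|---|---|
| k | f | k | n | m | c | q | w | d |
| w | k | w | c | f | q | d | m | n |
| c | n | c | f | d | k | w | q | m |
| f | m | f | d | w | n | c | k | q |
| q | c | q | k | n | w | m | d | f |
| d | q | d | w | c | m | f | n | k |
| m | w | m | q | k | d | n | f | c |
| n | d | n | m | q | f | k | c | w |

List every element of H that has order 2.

{f, n, q}

Identity is w. Compute the order of each non-identity element by repeated multiplication:
  k: k → f → m → w  (order 4)
  c: c → f → d → w  (order 4)
  f: f → w  (order 2)
  q: q → w  (order 2)
  d: d → f → c → w  (order 4)
  m: m → f → k → w  (order 4)
  n: n → w  (order 2)
Elements of order 2: {f, n, q}.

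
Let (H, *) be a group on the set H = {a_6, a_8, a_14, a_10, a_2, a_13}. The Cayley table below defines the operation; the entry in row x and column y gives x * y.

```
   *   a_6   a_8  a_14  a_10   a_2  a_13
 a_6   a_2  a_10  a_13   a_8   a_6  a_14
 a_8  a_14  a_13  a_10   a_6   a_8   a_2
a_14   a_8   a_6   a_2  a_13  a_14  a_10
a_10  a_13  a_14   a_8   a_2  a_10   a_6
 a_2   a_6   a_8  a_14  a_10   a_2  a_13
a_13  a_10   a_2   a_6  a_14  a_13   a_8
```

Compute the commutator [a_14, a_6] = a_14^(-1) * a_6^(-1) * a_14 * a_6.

a_13

Identity is a_2; from the table a_14^(-1) = a_14 and a_6^(-1) = a_6.
a_14 * a_6 = a_8
a_8 * a_14 = a_10
a_10 * a_6 = a_13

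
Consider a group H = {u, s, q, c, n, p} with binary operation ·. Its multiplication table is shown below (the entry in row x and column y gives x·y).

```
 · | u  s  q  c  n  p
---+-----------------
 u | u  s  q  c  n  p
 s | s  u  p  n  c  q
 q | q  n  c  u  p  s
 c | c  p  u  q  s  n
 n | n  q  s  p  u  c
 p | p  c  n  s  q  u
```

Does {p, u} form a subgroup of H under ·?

Yes

{p, u} contains the identity u.
Checking products: every product of two elements of {p, u} (read from the table) lies in {p, u}, so the set is closed.
In a finite group, a nonempty closed subset is a subgroup. So {p, u} ≤ H.
(Structurally, H here is isomorphic to the symmetric group S_3.)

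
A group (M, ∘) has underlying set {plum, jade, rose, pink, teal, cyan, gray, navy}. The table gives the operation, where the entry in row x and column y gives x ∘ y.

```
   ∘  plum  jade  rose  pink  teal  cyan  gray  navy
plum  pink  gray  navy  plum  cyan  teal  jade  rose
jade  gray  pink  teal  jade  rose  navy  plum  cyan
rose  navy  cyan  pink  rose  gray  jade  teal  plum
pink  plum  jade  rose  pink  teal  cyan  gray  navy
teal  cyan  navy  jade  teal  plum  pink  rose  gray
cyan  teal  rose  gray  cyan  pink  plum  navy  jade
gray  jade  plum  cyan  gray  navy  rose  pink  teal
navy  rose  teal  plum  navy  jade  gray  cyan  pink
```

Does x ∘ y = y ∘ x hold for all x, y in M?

teal ∘ rose = jade but rose ∘ teal = gray.
Since teal and rose do not commute, M is not abelian.

No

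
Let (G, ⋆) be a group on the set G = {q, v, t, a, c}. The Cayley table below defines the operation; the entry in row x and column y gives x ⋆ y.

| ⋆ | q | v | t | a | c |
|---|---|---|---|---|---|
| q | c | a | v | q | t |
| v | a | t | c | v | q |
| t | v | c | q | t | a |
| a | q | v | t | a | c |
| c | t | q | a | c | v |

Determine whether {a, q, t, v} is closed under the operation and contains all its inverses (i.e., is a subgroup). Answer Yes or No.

q ⋆ q = c, which is not in {a, q, t, v}.
The subset is not closed under ⋆, so it is not a subgroup.

No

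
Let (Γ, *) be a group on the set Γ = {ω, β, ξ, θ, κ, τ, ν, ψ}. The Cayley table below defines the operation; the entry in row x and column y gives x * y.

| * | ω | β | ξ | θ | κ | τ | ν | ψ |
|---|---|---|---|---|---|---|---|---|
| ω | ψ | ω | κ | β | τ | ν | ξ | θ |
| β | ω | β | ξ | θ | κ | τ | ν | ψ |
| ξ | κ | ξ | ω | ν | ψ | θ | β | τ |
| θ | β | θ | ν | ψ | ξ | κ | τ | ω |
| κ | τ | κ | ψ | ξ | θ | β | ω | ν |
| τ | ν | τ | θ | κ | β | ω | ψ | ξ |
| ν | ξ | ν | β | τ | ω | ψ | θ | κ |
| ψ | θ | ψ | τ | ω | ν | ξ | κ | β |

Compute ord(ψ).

The identity element is β (its row matches the header).
ψ^1 = ψ
ψ^2 = ψ * ψ = β
The first power of ψ equal to the identity is ψ^2, so ord(ψ) = 2.

2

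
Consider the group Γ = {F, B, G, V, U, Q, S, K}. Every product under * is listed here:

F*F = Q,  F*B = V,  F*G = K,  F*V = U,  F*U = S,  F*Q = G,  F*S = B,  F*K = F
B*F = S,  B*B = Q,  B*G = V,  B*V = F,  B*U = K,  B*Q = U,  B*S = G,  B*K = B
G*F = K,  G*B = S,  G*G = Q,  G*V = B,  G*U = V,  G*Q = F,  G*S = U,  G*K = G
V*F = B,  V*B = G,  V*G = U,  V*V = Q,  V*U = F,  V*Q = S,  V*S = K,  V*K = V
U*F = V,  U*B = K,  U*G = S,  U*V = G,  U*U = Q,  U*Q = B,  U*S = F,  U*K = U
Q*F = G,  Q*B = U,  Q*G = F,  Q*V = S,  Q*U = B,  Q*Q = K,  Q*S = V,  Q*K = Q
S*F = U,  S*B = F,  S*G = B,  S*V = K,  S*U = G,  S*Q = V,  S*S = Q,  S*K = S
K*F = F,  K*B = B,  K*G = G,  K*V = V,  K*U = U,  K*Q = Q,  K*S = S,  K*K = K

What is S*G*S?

G

S*G = B
B*S = G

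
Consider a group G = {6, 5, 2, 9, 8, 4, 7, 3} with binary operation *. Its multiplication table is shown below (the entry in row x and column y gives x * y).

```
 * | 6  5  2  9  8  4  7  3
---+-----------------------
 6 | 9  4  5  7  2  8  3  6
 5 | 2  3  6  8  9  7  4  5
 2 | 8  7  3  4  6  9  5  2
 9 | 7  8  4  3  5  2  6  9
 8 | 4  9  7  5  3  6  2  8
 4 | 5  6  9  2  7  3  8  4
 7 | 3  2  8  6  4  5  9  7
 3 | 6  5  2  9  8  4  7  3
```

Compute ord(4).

2

The identity element is 3 (its row matches the header).
4^1 = 4
4^2 = 4 * 4 = 3
The first power of 4 equal to the identity is 4^2, so ord(4) = 2.
(Structurally, G here is isomorphic to the dihedral group D_4.)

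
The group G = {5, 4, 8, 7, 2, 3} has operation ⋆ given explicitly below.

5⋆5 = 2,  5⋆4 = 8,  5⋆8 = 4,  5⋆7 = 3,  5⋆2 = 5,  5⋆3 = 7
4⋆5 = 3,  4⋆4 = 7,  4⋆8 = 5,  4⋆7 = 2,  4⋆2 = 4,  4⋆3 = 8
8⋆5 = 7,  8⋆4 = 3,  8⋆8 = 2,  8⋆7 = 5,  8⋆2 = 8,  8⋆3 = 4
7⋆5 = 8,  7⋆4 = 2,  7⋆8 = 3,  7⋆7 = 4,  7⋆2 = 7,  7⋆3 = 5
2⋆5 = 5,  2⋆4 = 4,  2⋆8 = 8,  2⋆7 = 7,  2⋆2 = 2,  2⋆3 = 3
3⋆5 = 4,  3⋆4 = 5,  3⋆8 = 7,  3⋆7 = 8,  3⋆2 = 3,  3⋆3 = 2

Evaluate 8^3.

8^1 = 8
8^2 = 8 ⋆ 8 = 2
8^3 = 2 ⋆ 8 = 8

8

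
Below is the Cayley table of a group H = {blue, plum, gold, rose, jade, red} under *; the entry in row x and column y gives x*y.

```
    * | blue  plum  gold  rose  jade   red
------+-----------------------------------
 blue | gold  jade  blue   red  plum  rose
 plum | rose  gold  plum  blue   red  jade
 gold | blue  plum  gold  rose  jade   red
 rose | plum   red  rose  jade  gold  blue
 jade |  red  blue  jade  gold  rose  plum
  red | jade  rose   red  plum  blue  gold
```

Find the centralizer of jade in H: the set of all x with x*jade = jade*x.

{gold, jade, rose}

Compare row jade with column jade entry by entry.
rose*jade = gold = jade*rose, so rose commutes with jade.
blue*jade = plum but jade*blue = red, so blue does not.
Collecting the elements that commute with jade: C(jade) = {gold, jade, rose}.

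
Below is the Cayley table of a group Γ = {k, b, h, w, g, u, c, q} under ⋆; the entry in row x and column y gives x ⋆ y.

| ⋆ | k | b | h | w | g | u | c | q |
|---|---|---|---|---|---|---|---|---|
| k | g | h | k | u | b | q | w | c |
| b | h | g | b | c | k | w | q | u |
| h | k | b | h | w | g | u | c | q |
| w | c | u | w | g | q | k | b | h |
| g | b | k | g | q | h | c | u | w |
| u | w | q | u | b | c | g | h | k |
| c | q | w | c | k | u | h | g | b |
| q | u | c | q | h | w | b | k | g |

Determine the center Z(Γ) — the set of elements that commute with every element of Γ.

{g, h}

An element z is central iff its row equals its column in the table.
For u: u ⋆ q = k ≠ b = q ⋆ u, so u ∉ Z.
Checking each element this way leaves Z(Γ) = {g, h}.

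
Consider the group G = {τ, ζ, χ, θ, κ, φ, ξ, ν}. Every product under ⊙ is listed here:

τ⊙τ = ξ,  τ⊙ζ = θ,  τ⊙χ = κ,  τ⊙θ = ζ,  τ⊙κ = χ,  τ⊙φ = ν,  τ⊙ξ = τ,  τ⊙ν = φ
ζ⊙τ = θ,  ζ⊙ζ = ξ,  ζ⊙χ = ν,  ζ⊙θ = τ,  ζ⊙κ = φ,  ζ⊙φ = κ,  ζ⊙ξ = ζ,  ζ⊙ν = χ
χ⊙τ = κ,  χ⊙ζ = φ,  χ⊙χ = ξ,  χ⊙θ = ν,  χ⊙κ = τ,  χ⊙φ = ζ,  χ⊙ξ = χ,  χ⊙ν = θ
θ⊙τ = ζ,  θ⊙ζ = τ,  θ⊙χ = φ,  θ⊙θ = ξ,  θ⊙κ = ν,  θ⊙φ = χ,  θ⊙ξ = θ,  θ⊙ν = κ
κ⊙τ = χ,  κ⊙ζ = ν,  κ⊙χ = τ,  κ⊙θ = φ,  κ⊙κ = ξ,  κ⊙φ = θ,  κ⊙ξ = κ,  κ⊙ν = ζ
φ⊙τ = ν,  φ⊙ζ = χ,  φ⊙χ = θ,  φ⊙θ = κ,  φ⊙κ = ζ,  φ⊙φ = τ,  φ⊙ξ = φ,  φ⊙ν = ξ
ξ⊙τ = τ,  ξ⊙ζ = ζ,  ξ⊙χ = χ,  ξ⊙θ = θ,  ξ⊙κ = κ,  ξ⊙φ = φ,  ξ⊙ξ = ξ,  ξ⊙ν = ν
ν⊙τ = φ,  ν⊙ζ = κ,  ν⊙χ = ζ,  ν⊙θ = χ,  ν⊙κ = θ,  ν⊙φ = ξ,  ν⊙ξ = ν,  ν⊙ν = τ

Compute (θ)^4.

θ^1 = θ
θ^2 = θ ⊙ θ = ξ
θ^3 = ξ ⊙ θ = θ
θ^4 = θ ⊙ θ = ξ
(Structurally, G here is isomorphic to the dihedral group D_4.)

ξ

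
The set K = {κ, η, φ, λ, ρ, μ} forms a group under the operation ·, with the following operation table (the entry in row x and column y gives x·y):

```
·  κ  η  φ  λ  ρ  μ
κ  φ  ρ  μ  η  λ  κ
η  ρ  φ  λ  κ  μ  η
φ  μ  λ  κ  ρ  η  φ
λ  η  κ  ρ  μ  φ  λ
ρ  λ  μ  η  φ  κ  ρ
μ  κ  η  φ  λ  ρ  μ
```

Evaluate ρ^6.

μ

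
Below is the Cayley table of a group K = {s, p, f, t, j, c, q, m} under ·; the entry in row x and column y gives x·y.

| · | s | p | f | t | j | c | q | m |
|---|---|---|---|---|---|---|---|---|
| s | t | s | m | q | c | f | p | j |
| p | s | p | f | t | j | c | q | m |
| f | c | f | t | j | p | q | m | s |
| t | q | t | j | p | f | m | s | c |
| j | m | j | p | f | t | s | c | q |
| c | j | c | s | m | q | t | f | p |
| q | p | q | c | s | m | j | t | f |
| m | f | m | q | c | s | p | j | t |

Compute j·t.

f

Read row j, column t: j·t = f.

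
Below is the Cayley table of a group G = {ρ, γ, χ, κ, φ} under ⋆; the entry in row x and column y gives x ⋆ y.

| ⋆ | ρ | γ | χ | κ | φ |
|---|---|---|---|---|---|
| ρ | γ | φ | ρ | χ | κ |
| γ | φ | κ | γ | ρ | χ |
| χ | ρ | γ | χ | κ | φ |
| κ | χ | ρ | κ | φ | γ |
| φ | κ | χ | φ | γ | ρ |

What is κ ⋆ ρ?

χ

Read row κ, column ρ: κ ⋆ ρ = χ.
(Structurally, G here is isomorphic to the cyclic group Z_5.)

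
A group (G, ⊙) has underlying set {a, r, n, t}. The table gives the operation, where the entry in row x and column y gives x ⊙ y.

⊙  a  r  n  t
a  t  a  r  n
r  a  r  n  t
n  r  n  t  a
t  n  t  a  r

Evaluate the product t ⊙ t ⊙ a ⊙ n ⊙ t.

t ⊙ t = r
r ⊙ a = a
a ⊙ n = r
r ⊙ t = t
(Structurally, G here is isomorphic to the cyclic group Z_4.)

t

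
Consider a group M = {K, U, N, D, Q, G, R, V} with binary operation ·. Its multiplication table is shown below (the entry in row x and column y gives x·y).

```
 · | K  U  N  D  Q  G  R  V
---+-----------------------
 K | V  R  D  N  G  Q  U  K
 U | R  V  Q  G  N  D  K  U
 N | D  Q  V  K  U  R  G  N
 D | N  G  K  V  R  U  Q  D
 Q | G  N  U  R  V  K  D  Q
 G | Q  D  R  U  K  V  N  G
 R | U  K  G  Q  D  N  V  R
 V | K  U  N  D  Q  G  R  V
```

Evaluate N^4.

N^1 = N
N^2 = N·N = V
N^3 = V·N = N
N^4 = N·N = V
(Structurally, M here is isomorphic to the elementary abelian group (Z_2)^3.)

V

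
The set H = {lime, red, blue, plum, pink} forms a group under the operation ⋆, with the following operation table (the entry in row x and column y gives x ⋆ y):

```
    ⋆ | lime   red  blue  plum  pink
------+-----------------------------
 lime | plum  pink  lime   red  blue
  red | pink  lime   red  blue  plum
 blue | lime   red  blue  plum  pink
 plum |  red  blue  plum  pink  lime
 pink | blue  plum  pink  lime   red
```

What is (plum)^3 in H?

lime

plum^1 = plum
plum^2 = plum ⋆ plum = pink
plum^3 = pink ⋆ plum = lime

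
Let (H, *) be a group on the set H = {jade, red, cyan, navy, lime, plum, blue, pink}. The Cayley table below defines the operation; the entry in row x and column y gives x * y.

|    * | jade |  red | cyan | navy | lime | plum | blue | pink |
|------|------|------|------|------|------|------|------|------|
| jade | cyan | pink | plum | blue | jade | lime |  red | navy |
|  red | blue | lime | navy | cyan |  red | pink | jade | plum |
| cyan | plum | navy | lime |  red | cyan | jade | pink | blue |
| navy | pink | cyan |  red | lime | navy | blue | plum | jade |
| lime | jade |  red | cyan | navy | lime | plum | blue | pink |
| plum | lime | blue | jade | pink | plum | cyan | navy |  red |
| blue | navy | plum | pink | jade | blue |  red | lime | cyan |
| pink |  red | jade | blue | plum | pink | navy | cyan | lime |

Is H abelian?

jade * red = pink but red * jade = blue.
Since jade and red do not commute, H is not abelian.

No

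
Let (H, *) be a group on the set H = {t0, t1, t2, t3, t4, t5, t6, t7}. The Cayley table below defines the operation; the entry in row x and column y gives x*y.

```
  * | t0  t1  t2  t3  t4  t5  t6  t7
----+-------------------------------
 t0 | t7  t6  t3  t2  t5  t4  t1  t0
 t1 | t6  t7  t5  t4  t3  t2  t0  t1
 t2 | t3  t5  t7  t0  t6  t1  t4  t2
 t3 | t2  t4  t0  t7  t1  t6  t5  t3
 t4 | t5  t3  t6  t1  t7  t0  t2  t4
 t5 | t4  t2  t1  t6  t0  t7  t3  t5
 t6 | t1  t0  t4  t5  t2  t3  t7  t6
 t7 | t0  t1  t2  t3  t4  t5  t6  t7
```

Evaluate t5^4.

t5^1 = t5
t5^2 = t5*t5 = t7
t5^3 = t7*t5 = t5
t5^4 = t5*t5 = t7

t7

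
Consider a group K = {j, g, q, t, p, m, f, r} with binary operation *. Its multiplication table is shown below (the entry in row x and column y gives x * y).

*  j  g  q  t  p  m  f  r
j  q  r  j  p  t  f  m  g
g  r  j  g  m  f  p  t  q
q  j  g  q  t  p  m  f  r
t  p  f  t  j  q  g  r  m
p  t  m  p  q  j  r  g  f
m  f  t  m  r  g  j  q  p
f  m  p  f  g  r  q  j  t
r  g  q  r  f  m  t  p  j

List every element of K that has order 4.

Identity is q. Compute the order of each non-identity element by repeated multiplication:
  j: j → q  (order 2)
  g: g → j → r → q  (order 4)
  t: t → j → p → q  (order 4)
  p: p → j → t → q  (order 4)
  m: m → j → f → q  (order 4)
  f: f → j → m → q  (order 4)
  r: r → j → g → q  (order 4)
Elements of order 4: {f, g, m, p, r, t}.

{f, g, m, p, r, t}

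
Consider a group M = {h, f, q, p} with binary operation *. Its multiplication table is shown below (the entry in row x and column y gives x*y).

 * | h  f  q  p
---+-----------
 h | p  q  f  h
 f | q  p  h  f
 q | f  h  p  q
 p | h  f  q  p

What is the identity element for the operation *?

p

The identity e satisfies e*x = x for all x, so its row in the table reproduces the column headers.
Row p reads: h, f, q, p — exactly the header order. So p is the identity.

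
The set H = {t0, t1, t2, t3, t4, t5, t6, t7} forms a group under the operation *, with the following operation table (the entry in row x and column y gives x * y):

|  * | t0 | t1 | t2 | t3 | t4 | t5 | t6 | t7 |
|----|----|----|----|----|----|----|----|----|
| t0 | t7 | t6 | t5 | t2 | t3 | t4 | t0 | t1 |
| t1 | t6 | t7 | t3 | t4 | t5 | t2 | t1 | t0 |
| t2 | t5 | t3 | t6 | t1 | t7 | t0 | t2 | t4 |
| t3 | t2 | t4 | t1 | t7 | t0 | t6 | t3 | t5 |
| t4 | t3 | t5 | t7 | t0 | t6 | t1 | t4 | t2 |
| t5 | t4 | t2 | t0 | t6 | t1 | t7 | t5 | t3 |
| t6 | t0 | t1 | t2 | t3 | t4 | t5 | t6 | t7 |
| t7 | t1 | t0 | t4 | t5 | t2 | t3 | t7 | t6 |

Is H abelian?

Check whether the table is symmetric across its main diagonal.
Every entry (row x, col y) equals the entry (row y, col x), so H is abelian.
(In fact H ≅ Z_2 x Z_4.)

Yes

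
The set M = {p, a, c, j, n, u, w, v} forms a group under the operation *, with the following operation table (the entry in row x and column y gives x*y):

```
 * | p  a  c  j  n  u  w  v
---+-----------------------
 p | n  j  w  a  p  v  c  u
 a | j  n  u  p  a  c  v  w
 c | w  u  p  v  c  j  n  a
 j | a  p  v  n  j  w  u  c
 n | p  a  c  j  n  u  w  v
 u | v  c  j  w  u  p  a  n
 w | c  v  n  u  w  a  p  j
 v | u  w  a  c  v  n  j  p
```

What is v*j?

c

Read row v, column j: v*j = c.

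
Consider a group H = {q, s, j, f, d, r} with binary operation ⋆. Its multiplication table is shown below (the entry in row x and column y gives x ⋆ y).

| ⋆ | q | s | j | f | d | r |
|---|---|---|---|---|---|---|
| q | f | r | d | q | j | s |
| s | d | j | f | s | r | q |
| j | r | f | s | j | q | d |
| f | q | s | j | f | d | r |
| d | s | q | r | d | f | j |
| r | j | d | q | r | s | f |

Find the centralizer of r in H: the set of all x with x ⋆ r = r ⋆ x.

{f, r}

Compare row r with column r entry by entry.
q ⋆ r = s but r ⋆ q = j, so q does not.
Collecting the elements that commute with r: C(r) = {f, r}.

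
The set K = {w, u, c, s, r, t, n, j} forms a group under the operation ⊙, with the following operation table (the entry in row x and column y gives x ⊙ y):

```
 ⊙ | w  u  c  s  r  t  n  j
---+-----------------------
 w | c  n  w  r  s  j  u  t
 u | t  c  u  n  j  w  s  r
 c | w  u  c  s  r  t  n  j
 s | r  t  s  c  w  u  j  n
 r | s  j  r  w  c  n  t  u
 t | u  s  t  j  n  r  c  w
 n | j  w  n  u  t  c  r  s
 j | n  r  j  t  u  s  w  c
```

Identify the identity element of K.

c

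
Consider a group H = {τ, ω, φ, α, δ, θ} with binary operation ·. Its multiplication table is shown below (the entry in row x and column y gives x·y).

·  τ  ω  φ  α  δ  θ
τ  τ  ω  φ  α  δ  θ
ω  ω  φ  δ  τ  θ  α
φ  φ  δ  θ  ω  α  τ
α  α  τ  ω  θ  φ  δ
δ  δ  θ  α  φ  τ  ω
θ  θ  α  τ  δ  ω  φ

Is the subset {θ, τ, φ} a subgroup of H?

Yes

{θ, τ, φ} contains the identity τ.
Checking products: every product of two elements of {θ, τ, φ} (read from the table) lies in {θ, τ, φ}, so the set is closed.
In a finite group, a nonempty closed subset is a subgroup. So {θ, τ, φ} ≤ H.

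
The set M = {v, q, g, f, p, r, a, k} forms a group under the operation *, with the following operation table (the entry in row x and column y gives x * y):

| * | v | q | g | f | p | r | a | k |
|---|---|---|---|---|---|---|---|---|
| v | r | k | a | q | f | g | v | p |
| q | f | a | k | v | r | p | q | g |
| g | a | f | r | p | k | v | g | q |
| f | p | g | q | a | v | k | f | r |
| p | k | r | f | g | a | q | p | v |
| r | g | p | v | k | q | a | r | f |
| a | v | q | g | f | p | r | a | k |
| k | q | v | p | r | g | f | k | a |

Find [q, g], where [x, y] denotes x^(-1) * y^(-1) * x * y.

Identity is a; from the table q^(-1) = q and g^(-1) = v.
q * v = f
f * q = g
g * g = r

r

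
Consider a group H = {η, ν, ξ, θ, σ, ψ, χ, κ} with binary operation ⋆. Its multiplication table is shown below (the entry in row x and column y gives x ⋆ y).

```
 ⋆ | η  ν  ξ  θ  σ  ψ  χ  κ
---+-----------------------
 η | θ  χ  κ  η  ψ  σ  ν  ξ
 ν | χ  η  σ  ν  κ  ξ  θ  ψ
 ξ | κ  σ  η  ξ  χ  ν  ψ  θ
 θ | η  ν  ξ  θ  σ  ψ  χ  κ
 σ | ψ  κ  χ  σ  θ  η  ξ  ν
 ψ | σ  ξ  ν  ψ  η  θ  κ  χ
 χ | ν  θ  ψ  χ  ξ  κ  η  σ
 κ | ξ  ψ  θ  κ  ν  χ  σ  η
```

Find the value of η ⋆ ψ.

σ

Read row η, column ψ: η ⋆ ψ = σ.
(Structurally, H here is isomorphic to Z_2 x Z_4.)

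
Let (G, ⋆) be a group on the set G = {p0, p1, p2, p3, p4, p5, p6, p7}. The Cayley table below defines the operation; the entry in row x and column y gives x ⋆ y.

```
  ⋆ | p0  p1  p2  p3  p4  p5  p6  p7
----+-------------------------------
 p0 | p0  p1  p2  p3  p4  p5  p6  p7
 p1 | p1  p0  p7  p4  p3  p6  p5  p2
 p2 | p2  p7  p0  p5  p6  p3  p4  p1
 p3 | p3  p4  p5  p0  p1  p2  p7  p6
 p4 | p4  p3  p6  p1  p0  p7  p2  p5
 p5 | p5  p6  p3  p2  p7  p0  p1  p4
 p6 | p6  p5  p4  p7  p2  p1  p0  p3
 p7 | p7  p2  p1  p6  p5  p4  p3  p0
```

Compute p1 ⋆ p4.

Read row p1, column p4: p1 ⋆ p4 = p3.

p3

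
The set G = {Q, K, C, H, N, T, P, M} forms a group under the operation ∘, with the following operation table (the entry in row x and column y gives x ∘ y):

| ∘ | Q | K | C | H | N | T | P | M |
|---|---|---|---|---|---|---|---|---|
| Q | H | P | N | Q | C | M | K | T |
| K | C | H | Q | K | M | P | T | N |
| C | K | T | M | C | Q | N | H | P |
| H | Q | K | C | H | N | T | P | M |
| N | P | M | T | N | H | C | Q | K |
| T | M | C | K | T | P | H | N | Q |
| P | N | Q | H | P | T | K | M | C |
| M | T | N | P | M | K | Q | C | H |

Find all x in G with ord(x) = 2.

Identity is H. Compute the order of each non-identity element by repeated multiplication:
  Q: Q → H  (order 2)
  K: K → H  (order 2)
  C: C → M → P → H  (order 4)
  N: N → H  (order 2)
  T: T → H  (order 2)
  P: P → M → C → H  (order 4)
  M: M → H  (order 2)
Elements of order 2: {K, M, N, Q, T}.

{K, M, N, Q, T}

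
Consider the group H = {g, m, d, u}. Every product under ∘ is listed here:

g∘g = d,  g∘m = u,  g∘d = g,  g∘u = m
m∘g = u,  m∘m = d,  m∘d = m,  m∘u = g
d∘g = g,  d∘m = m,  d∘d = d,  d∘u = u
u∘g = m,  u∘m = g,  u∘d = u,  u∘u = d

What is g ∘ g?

d

Read row g, column g: g ∘ g = d.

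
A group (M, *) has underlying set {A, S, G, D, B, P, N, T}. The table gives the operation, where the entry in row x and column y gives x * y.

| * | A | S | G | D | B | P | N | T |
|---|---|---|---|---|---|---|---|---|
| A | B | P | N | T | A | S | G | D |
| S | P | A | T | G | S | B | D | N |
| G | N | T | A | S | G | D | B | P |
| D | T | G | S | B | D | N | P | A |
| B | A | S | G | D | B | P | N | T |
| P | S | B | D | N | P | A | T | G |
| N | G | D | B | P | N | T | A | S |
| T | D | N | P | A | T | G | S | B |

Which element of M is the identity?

B

The identity e satisfies e * x = x for all x, so its row in the table reproduces the column headers.
Row B reads: A, S, G, D, B, P, N, T — exactly the header order. So B is the identity.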